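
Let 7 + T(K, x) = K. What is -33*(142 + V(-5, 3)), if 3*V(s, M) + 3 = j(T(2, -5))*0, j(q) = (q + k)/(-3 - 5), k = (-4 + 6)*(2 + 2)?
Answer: -4653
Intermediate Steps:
k = 8 (k = 2*4 = 8)
T(K, x) = -7 + K
j(q) = -1 - q/8 (j(q) = (q + 8)/(-3 - 5) = (8 + q)/(-8) = (8 + q)*(-1/8) = -1 - q/8)
V(s, M) = -1 (V(s, M) = -1 + ((-1 - (-7 + 2)/8)*0)/3 = -1 + ((-1 - 1/8*(-5))*0)/3 = -1 + ((-1 + 5/8)*0)/3 = -1 + (-3/8*0)/3 = -1 + (1/3)*0 = -1 + 0 = -1)
-33*(142 + V(-5, 3)) = -33*(142 - 1) = -33*141 = -4653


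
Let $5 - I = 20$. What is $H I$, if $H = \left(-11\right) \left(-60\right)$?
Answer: $-9900$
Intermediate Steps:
$I = -15$ ($I = 5 - 20 = -15$)
$H = 660$
$H I = 660 \left(-15\right) = -9900$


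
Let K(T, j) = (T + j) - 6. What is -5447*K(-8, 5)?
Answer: 49023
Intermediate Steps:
K(T, j) = -6 + T + j
-5447*K(-8, 5) = -5447*(-6 - 8 + 5) = -5447*(-9) = 49023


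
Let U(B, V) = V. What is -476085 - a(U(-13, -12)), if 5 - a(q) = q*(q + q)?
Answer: -475802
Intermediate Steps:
a(q) = 5 - 2*q² (a(q) = 5 - q*(q + q) = 5 - q*2*q = 5 - 2*q²)
-476085 - a(U(-13, -12)) = -476085 - (5 - 2*(-12)²) = -476085 - (5 - 2*144) = -476085 - (5 - 288) = -476085 - 1*(-283) = -476085 + 283 = -475802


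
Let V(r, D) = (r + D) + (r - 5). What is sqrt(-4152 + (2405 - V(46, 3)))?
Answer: I*sqrt(1837) ≈ 42.86*I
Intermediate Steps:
V(r, D) = -5 + D + 2*r (V(r, D) = (D + r) + (-5 + r) = -5 + D + 2*r)
sqrt(-4152 + (2405 - V(46, 3))) = sqrt(-4152 + (2405 - (-5 + 3 + 2*46))) = sqrt(-4152 + (2405 - (-5 + 3 + 92))) = sqrt(-4152 + (2405 - 1*90)) = sqrt(-4152 + (2405 - 90)) = sqrt(-4152 + 2315) = sqrt(-1837) = I*sqrt(1837)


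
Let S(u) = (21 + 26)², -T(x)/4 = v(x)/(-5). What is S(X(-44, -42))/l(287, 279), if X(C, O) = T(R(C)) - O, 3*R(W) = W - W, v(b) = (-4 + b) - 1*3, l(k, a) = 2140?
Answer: 2209/2140 ≈ 1.0322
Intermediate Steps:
v(b) = -7 + b (v(b) = (-4 + b) - 3 = -7 + b)
R(W) = 0 (R(W) = (W - W)/3 = (⅓)*0 = 0)
T(x) = -28/5 + 4*x/5 (T(x) = -4*(-7 + x)/(-5) = -4*(-7 + x)*(-1)/5 = -4*(7/5 - x/5) = -28/5 + 4*x/5)
X(C, O) = -28/5 - O (X(C, O) = (-28/5 + (⅘)*0) - O = (-28/5 + 0) - O = -28/5 - O)
S(u) = 2209 (S(u) = 47² = 2209)
S(X(-44, -42))/l(287, 279) = 2209/2140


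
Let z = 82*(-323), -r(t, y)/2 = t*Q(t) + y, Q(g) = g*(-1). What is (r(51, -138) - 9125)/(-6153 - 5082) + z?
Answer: -42509509/1605 ≈ -26486.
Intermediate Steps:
Q(g) = -g
r(t, y) = -2*y + 2*t² (r(t, y) = -2*(t*(-t) + y) = -2*(-t² + y) = -2*(y - t²) = -2*y + 2*t²)
z = -26486
(r(51, -138) - 9125)/(-6153 - 5082) + z = ((-2*(-138) + 2*51²) - 9125)/(-6153 - 5082) - 26486 = ((276 + 2*2601) - 9125)/(-11235) - 26486 = ((276 + 5202) - 9125)*(-1/11235) - 26486 = (5478 - 9125)*(-1/11235) - 26486 = -3647*(-1/11235) - 26486 = 521/1605 - 26486 = -42509509/1605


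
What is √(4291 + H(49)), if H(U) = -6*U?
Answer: √3997 ≈ 63.222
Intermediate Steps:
√(4291 + H(49)) = √(4291 - 6*49) = √(4291 - 294) = √3997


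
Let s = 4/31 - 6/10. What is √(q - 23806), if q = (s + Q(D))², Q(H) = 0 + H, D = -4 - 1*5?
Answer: I*√569784126/155 ≈ 154.0*I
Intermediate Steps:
D = -9 (D = -4 - 5 = -9)
Q(H) = H
s = -73/155 (s = 4*(1/31) - 6*⅒ = 4/31 - ⅗ = -73/155 ≈ -0.47097)
q = 2155024/24025 (q = (-73/155 - 9)² = (-1468/155)² = 2155024/24025 ≈ 89.699)
√(q - 23806) = √(2155024/24025 - 23806) = √(-569784126/24025) = I*√569784126/155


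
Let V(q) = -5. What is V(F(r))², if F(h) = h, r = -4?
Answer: 25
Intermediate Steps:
V(F(r))² = (-5)² = 25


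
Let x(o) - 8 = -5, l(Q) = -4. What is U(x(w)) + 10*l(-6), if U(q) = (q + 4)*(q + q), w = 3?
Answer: 2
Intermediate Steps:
x(o) = 3 (x(o) = 8 - 5 = 3)
U(q) = 2*q*(4 + q) (U(q) = (4 + q)*(2*q) = 2*q*(4 + q))
U(x(w)) + 10*l(-6) = 2*3*(4 + 3) + 10*(-4) = 2*3*7 - 40 = 42 - 40 = 2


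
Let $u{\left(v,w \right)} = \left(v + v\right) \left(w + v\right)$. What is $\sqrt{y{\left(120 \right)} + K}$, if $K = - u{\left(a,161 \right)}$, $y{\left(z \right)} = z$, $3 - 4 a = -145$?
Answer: $2 i \sqrt{3633} \approx 120.55 i$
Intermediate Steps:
$a = 37$ ($a = \frac{3}{4} - - \frac{145}{4} = \frac{3}{4} + \frac{145}{4} = 37$)
$u{\left(v,w \right)} = 2 v \left(v + w\right)$
$K = -14652$ ($K = - 2 \cdot 37 \left(37 + 161\right) = - 2 \cdot 37 \cdot 198 = \left(-1\right) 14652 = -14652$)
$\sqrt{y{\left(120 \right)} + K} = \sqrt{120 - 14652} = \sqrt{-14532} = 2 i \sqrt{3633}$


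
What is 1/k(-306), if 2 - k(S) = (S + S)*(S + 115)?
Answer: -1/116890 ≈ -8.5551e-6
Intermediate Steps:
k(S) = 2 - 2*S*(115 + S) (k(S) = 2 - (S + S)*(S + 115) = 2 - 2*S*(115 + S))
1/k(-306) = 1/(2 - 230*(-306) - 2*(-306)**2) = 1/(2 + 70380 - 2*93636) = 1/(2 + 70380 - 187272) = 1/(-116890) = -1/116890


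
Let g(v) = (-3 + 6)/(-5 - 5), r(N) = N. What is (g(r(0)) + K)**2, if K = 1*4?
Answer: 1369/100 ≈ 13.690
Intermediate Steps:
K = 4
g(v) = -3/10 (g(v) = 3/(-10) = 3*(-1/10) = -3/10)
(g(r(0)) + K)**2 = (-3/10 + 4)**2 = (37/10)**2 = 1369/100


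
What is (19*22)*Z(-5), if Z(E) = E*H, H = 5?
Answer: -10450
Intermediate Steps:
Z(E) = 5*E (Z(E) = E*5 = 5*E)
(19*22)*Z(-5) = (19*22)*(5*(-5)) = 418*(-25) = -10450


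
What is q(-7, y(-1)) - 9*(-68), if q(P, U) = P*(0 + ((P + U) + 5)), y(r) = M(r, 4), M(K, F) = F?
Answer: 598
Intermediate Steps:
y(r) = 4
q(P, U) = P*(5 + P + U) (q(P, U) = P*(0 + (5 + P + U)) = P*(5 + P + U))
q(-7, y(-1)) - 9*(-68) = -7*(5 - 7 + 4) - 9*(-68) = -7*2 + 612 = -14 + 612 = 598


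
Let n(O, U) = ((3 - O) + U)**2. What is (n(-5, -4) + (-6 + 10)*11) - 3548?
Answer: -3488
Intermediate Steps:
n(O, U) = (3 + U - O)**2
(n(-5, -4) + (-6 + 10)*11) - 3548 = ((3 - 4 - 1*(-5))**2 + (-6 + 10)*11) - 3548 = ((3 - 4 + 5)**2 + 4*11) - 3548 = (4**2 + 44) - 3548 = (16 + 44) - 3548 = 60 - 3548 = -3488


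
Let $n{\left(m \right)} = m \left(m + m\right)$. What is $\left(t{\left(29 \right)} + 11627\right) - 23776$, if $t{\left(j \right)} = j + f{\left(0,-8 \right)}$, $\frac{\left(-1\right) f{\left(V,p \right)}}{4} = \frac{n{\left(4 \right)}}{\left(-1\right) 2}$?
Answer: $-12056$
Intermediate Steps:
$n{\left(m \right)} = 2 m^{2}$ ($n{\left(m \right)} = m 2 m = 2 m^{2}$)
$f{\left(V,p \right)} = 64$ ($f{\left(V,p \right)} = - 4 \frac{2 \cdot 4^{2}}{\left(-1\right) 2} = - 4 \frac{2 \cdot 16}{-2} = - 4 \cdot 32 \left(- \frac{1}{2}\right) = \left(-4\right) \left(-16\right) = 64$)
$t{\left(j \right)} = 64 + j$ ($t{\left(j \right)} = j + 64 = 64 + j$)
$\left(t{\left(29 \right)} + 11627\right) - 23776 = \left(\left(64 + 29\right) + 11627\right) - 23776 = \left(93 + 11627\right) - 23776 = 11720 - 23776 = -12056$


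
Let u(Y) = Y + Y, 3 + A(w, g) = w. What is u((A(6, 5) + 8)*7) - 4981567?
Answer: -4981413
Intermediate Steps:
A(w, g) = -3 + w
u(Y) = 2*Y
u((A(6, 5) + 8)*7) - 4981567 = 2*(((-3 + 6) + 8)*7) - 4981567 = 2*((3 + 8)*7) - 4981567 = 2*(11*7) - 4981567 = 2*77 - 4981567 = 154 - 4981567 = -4981413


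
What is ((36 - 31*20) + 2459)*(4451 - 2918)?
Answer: 2874375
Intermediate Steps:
((36 - 31*20) + 2459)*(4451 - 2918) = ((36 - 620) + 2459)*1533 = (-584 + 2459)*1533 = 1875*1533 = 2874375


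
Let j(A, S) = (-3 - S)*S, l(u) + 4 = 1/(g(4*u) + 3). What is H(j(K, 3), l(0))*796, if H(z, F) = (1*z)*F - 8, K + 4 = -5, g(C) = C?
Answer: 46168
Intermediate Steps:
K = -9 (K = -4 - 5 = -9)
l(u) = -4 + 1/(3 + 4*u) (l(u) = -4 + 1/(4*u + 3) = -4 + 1/(3 + 4*u))
j(A, S) = S*(-3 - S)
H(z, F) = -8 + F*z (H(z, F) = z*F - 8 = F*z - 8 = -8 + F*z)
H(j(K, 3), l(0))*796 = (-8 + ((-11 - 16*0)/(3 + 4*0))*(-1*3*(3 + 3)))*796 = (-8 + ((-11 + 0)/(3 + 0))*(-1*3*6))*796 = (-8 + (-11/3)*(-18))*796 = (-8 + ((⅓)*(-11))*(-18))*796 = (-8 - 11/3*(-18))*796 = (-8 + 66)*796 = 58*796 = 46168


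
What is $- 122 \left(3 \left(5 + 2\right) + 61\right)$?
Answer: $-10004$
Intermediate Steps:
$- 122 \left(3 \left(5 + 2\right) + 61\right) = - 122 \left(3 \cdot 7 + 61\right) = - 122 \left(21 + 61\right) = \left(-122\right) 82 = -10004$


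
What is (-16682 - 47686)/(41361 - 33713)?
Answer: -4023/478 ≈ -8.4163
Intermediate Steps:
(-16682 - 47686)/(41361 - 33713) = -64368/7648 = -64368*1/7648 = -4023/478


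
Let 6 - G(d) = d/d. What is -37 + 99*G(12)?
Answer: 458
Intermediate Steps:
G(d) = 5 (G(d) = 6 - d/d = 6 - 1*1 = 6 - 1 = 5)
-37 + 99*G(12) = -37 + 99*5 = -37 + 495 = 458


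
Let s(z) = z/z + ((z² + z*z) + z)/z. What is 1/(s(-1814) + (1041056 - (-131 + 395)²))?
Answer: 1/967734 ≈ 1.0333e-6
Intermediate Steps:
s(z) = 1 + (z + 2*z²)/z (s(z) = 1 + ((z² + z²) + z)/z = 1 + (2*z² + z)/z = 1 + (z + 2*z²)/z)
1/(s(-1814) + (1041056 - (-131 + 395)²)) = 1/((2 + 2*(-1814)) + (1041056 - (-131 + 395)²)) = 1/((2 - 3628) + (1041056 - 1*264²)) = 1/(-3626 + (1041056 - 1*69696)) = 1/(-3626 + (1041056 - 69696)) = 1/(-3626 + 971360) = 1/967734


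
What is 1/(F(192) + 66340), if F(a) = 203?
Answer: 1/66543 ≈ 1.5028e-5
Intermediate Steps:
1/(F(192) + 66340) = 1/(203 + 66340) = 1/66543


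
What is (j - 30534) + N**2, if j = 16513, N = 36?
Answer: -12725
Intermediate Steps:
(j - 30534) + N**2 = (16513 - 30534) + 36**2 = -14021 + 1296 = -12725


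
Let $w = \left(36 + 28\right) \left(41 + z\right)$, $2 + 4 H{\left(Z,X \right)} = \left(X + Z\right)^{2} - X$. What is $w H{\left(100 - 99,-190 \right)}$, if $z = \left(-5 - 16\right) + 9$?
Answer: $16661776$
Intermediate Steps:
$z = -12$ ($z = -21 + 9 = -12$)
$H{\left(Z,X \right)} = - \frac{1}{2} - \frac{X}{4} + \frac{\left(X + Z\right)^{2}}{4}$ ($H{\left(Z,X \right)} = - \frac{1}{2} + \frac{\left(X + Z\right)^{2} - X}{4} = - \frac{1}{2} - \left(- \frac{\left(X + Z\right)^{2}}{4} + \frac{X}{4}\right) = - \frac{1}{2} - \frac{X}{4} + \frac{\left(X + Z\right)^{2}}{4}$)
$w = 1856$ ($w = \left(36 + 28\right) \left(41 - 12\right) = 64 \cdot 29 = 1856$)
$w H{\left(100 - 99,-190 \right)} = 1856 \left(- \frac{1}{2} - - \frac{95}{2} + \frac{\left(-190 + \left(100 - 99\right)\right)^{2}}{4}\right) = 1856 \left(- \frac{1}{2} + \frac{95}{2} + \frac{\left(-190 + \left(100 - 99\right)\right)^{2}}{4}\right) = 1856 \left(- \frac{1}{2} + \frac{95}{2} + \frac{\left(-190 + 1\right)^{2}}{4}\right) = 1856 \left(- \frac{1}{2} + \frac{95}{2} + \frac{\left(-189\right)^{2}}{4}\right) = 1856 \left(- \frac{1}{2} + \frac{95}{2} + \frac{1}{4} \cdot 35721\right) = 1856 \left(- \frac{1}{2} + \frac{95}{2} + \frac{35721}{4}\right) = 1856 \cdot \frac{35909}{4} = 16661776$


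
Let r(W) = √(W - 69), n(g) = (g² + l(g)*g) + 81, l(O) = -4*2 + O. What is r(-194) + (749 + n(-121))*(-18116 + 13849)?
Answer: -132618360 + I*√263 ≈ -1.3262e+8 + 16.217*I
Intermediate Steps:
l(O) = -8 + O
n(g) = 81 + g² + g*(-8 + g) (n(g) = (g² + (-8 + g)*g) + 81 = (g² + g*(-8 + g)) + 81 = 81 + g² + g*(-8 + g))
r(W) = √(-69 + W)
r(-194) + (749 + n(-121))*(-18116 + 13849) = √(-69 - 194) + (749 + (81 + (-121)² - 121*(-8 - 121)))*(-18116 + 13849) = √(-263) + (749 + (81 + 14641 - 121*(-129)))*(-4267) = I*√263 + (749 + (81 + 14641 + 15609))*(-4267) = I*√263 + (749 + 30331)*(-4267) = I*√263 + 31080*(-4267) = I*√263 - 132618360 = -132618360 + I*√263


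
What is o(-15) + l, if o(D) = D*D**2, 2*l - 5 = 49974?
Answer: 43229/2 ≈ 21615.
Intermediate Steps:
l = 49979/2 (l = 5/2 + (1/2)*49974 = 5/2 + 24987 = 49979/2 ≈ 24990.)
o(D) = D**3
o(-15) + l = (-15)**3 + 49979/2 = -3375 + 49979/2 = 43229/2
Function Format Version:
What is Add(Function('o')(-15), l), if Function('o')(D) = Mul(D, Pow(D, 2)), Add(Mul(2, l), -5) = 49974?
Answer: Rational(43229, 2) ≈ 21615.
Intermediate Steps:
l = Rational(49979, 2) (l = Add(Rational(5, 2), Mul(Rational(1, 2), 49974)) = Add(Rational(5, 2), 24987) = Rational(49979, 2) ≈ 24990.)
Function('o')(D) = Pow(D, 3)
Add(Function('o')(-15), l) = Add(Pow(-15, 3), Rational(49979, 2)) = Add(-3375, Rational(49979, 2)) = Rational(43229, 2)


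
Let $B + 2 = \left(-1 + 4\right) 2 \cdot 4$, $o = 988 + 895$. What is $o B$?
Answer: $41426$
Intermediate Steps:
$o = 1883$
$B = 22$ ($B = -2 + \left(-1 + 4\right) 2 \cdot 4 = -2 + 3 \cdot 2 \cdot 4 = -2 + 6 \cdot 4 = -2 + 24 = 22$)
$o B = 1883 \cdot 22 = 41426$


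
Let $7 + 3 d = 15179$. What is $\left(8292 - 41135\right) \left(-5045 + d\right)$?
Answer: $- \frac{1215191}{3} \approx -4.0506 \cdot 10^{5}$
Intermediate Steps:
$d = \frac{15172}{3}$ ($d = - \frac{7}{3} + \frac{1}{3} \cdot 15179 = - \frac{7}{3} + \frac{15179}{3} = \frac{15172}{3} \approx 5057.3$)
$\left(8292 - 41135\right) \left(-5045 + d\right) = \left(8292 - 41135\right) \left(-5045 + \frac{15172}{3}\right) = \left(-32843\right) \frac{37}{3} = - \frac{1215191}{3}$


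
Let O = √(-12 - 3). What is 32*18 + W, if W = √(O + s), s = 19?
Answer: 576 + √(19 + I*√15) ≈ 580.38 + 0.442*I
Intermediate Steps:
O = I*√15 (O = √(-15) = I*√15 ≈ 3.873*I)
W = √(19 + I*√15) (W = √(I*√15 + 19) = √(19 + I*√15) ≈ 4.3812 + 0.442*I)
32*18 + W = 32*18 + √(19 + I*√15) = 576 + √(19 + I*√15)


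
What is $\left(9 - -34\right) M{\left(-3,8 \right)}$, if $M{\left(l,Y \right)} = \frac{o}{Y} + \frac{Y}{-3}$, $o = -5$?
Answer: $- \frac{3397}{24} \approx -141.54$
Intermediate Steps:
$M{\left(l,Y \right)} = - \frac{5}{Y} - \frac{Y}{3}$ ($M{\left(l,Y \right)} = - \frac{5}{Y} + \frac{Y}{-3} = - \frac{5}{Y} + Y \left(- \frac{1}{3}\right) = - \frac{5}{Y} - \frac{Y}{3}$)
$\left(9 - -34\right) M{\left(-3,8 \right)} = \left(9 - -34\right) \left(- \frac{5}{8} - \frac{8}{3}\right) = \left(9 + 34\right) \left(\left(-5\right) \frac{1}{8} - \frac{8}{3}\right) = 43 \left(- \frac{5}{8} - \frac{8}{3}\right) = 43 \left(- \frac{79}{24}\right) = - \frac{3397}{24}$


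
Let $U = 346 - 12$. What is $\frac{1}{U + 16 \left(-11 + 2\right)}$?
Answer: $\frac{1}{190} \approx 0.0052632$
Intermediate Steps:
$U = 334$
$\frac{1}{U + 16 \left(-11 + 2\right)} = \frac{1}{334 + 16 \left(-11 + 2\right)} = \frac{1}{334 + 16 \left(-9\right)} = \frac{1}{334 - 144} = \frac{1}{190}$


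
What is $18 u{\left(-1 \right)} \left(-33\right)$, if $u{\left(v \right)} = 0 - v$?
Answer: $-594$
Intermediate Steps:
$u{\left(v \right)} = - v$
$18 u{\left(-1 \right)} \left(-33\right) = 18 \left(\left(-1\right) \left(-1\right)\right) \left(-33\right) = 18 \cdot 1 \left(-33\right) = 18 \left(-33\right) = -594$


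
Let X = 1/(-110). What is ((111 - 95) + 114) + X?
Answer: 14299/110 ≈ 129.99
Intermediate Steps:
X = -1/110 ≈ -0.0090909
((111 - 95) + 114) + X = ((111 - 95) + 114) - 1/110 = (16 + 114) - 1/110 = 130 - 1/110 = 14299/110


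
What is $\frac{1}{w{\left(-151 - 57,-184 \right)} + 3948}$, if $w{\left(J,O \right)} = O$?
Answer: $\frac{1}{3764} \approx 0.00026567$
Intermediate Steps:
$\frac{1}{w{\left(-151 - 57,-184 \right)} + 3948} = \frac{1}{-184 + 3948} = \frac{1}{3764}$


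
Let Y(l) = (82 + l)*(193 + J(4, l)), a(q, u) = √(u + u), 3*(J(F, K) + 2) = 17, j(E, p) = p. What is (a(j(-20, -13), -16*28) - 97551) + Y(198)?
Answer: -127453/3 + 8*I*√14 ≈ -42484.0 + 29.933*I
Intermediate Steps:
J(F, K) = 11/3 (J(F, K) = -2 + (⅓)*17 = -2 + 17/3 = 11/3)
a(q, u) = √2*√u (a(q, u) = √(2*u) = √2*√u)
Y(l) = 48380/3 + 590*l/3 (Y(l) = (82 + l)*(193 + 11/3) = (82 + l)*(590/3) = 48380/3 + 590*l/3)
(a(j(-20, -13), -16*28) - 97551) + Y(198) = (√2*√(-16*28) - 97551) + (48380/3 + (590/3)*198) = (√2*√(-448) - 97551) + (48380/3 + 38940) = (√2*(8*I*√7) - 97551) + 165200/3 = (8*I*√14 - 97551) + 165200/3 = (-97551 + 8*I*√14) + 165200/3 = -127453/3 + 8*I*√14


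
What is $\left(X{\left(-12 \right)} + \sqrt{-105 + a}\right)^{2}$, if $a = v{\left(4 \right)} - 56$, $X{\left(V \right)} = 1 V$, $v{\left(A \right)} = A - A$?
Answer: $\left(12 - i \sqrt{161}\right)^{2} \approx -17.0 - 304.53 i$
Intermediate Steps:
$v{\left(A \right)} = 0$
$X{\left(V \right)} = V$
$a = -56$ ($a = 0 - 56 = -56$)
$\left(X{\left(-12 \right)} + \sqrt{-105 + a}\right)^{2} = \left(-12 + \sqrt{-105 - 56}\right)^{2} = \left(-12 + \sqrt{-161}\right)^{2} = \left(-12 + i \sqrt{161}\right)^{2}$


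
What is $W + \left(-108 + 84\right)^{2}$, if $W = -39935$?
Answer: $-39359$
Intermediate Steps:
$W + \left(-108 + 84\right)^{2} = -39935 + \left(-108 + 84\right)^{2} = -39935 + \left(-24\right)^{2} = -39935 + 576 = -39359$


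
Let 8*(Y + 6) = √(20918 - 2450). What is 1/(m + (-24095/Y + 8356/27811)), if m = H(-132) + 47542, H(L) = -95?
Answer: 146508324179127603/6859352471360596228169 + 670907491829820*√57/6859352471360596228169 ≈ 2.2097e-5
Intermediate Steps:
Y = -6 + 9*√57/4 (Y = -6 + √(20918 - 2450)/8 = -6 + √18468/8 = -6 + (18*√57)/8 = -6 + 9*√57/4 ≈ 10.987)
m = 47447 (m = -95 + 47542 = 47447)
1/(m + (-24095/Y + 8356/27811)) = 1/(47447 + (-24095/(-6 + 9*√57/4) + 8356/27811)) = 1/(47447 + (8356/27811 - 24095/(-6 + 9*√57/4))) = 1/(1319556873/27811 - 24095/(-6 + 9*√57/4))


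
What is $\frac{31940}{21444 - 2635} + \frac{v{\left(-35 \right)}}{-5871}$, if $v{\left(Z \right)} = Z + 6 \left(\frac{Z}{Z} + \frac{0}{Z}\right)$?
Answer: $\frac{188065201}{110427639} \approx 1.7031$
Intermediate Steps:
$v{\left(Z \right)} = 6 + Z$ ($v{\left(Z \right)} = Z + 6 \left(1 + 0\right) = Z + 6 \cdot 1 = Z + 6 = 6 + Z$)
$\frac{31940}{21444 - 2635} + \frac{v{\left(-35 \right)}}{-5871} = \frac{31940}{21444 - 2635} + \frac{6 - 35}{-5871} = \frac{31940}{18809} - - \frac{29}{5871} = 31940 \cdot \frac{1}{18809} + \frac{29}{5871} = \frac{31940}{18809} + \frac{29}{5871} = \frac{188065201}{110427639}$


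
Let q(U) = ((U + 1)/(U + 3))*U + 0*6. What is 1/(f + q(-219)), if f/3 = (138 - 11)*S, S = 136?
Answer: 36/1857419 ≈ 1.9382e-5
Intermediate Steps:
f = 51816 (f = 3*((138 - 11)*136) = 3*(127*136) = 3*17272 = 51816)
q(U) = U*(1 + U)/(3 + U) (q(U) = ((1 + U)/(3 + U))*U + 0 = U*(1 + U)/(3 + U) + 0 = U*(1 + U)/(3 + U))
1/(f + q(-219)) = 1/(51816 - 219*(1 - 219)/(3 - 219)) = 1/(51816 - 219*(-218)/(-216)) = 1/(51816 - 219*(-1/216)*(-218)) = 1/(51816 - 7957/36) = 1/(1857419/36) = 36/1857419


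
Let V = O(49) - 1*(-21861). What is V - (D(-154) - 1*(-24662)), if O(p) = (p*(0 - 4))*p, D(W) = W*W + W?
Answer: -35967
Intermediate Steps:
D(W) = W + W**2 (D(W) = W**2 + W = W + W**2)
O(p) = -4*p**2 (O(p) = (p*(-4))*p = (-4*p)*p = -4*p**2)
V = 12257 (V = -4*49**2 - 1*(-21861) = -4*2401 + 21861 = -9604 + 21861 = 12257)
V - (D(-154) - 1*(-24662)) = 12257 - (-154*(1 - 154) - 1*(-24662)) = 12257 - (-154*(-153) + 24662) = 12257 - (23562 + 24662) = 12257 - 1*48224 = 12257 - 48224 = -35967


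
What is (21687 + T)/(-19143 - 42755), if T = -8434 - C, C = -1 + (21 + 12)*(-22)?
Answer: -6990/30949 ≈ -0.22586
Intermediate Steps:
C = -727 (C = -1 + 33*(-22) = -1 - 726 = -727)
T = -7707 (T = -8434 - 1*(-727) = -8434 + 727 = -7707)
(21687 + T)/(-19143 - 42755) = (21687 - 7707)/(-19143 - 42755) = 13980/(-61898) = 13980*(-1/61898) = -6990/30949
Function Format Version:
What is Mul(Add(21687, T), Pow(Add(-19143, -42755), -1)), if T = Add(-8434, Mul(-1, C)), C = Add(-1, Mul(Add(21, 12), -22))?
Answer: Rational(-6990, 30949) ≈ -0.22586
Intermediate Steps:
C = -727 (C = Add(-1, Mul(33, -22)) = Add(-1, -726) = -727)
T = -7707 (T = Add(-8434, Mul(-1, -727)) = Add(-8434, 727) = -7707)
Mul(Add(21687, T), Pow(Add(-19143, -42755), -1)) = Mul(Add(21687, -7707), Pow(Add(-19143, -42755), -1)) = Mul(13980, Pow(-61898, -1)) = Mul(13980, Rational(-1, 61898)) = Rational(-6990, 30949)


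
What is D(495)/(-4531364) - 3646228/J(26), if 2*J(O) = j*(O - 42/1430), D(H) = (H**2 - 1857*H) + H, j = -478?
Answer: 11816496053266025/20110152649724 ≈ 587.59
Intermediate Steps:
D(H) = H**2 - 1856*H
J(O) = 5019/715 - 239*O (J(O) = (-478*(O - 42/1430))/2 = (-478*(O - 42*1/1430))/2 = (-478*(O - 21/715))/2 = (-478*(-21/715 + O))/2 = (10038/715 - 478*O)/2 = 5019/715 - 239*O)
D(495)/(-4531364) - 3646228/J(26) = (495*(-1856 + 495))/(-4531364) - 3646228/(5019/715 - 239*26) = (495*(-1361))*(-1/4531364) - 3646228/(5019/715 - 6214) = -673695*(-1/4531364) - 3646228/(-4437991/715) = 673695/4531364 - 3646228*(-715/4437991) = 673695/4531364 + 2607053020/4437991 = 11816496053266025/20110152649724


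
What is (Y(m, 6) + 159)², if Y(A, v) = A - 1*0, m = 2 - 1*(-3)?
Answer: 26896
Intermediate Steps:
m = 5 (m = 2 + 3 = 5)
Y(A, v) = A (Y(A, v) = A + 0 = A)
(Y(m, 6) + 159)² = (5 + 159)² = 164² = 26896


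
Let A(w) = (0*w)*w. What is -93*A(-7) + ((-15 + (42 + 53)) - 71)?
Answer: 9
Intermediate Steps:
A(w) = 0 (A(w) = 0*w = 0)
-93*A(-7) + ((-15 + (42 + 53)) - 71) = -93*0 + ((-15 + (42 + 53)) - 71) = 0 + ((-15 + 95) - 71) = 0 + (80 - 71) = 0 + 9 = 9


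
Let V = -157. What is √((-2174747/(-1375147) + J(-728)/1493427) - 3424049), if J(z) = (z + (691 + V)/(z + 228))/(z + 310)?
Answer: I*√4368490528182388901047604066227422555/1129524912322950 ≈ 1850.4*I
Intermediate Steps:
J(z) = (z + 534/(228 + z))/(310 + z) (J(z) = (z + (691 - 157)/(z + 228))/(z + 310) = (z + 534/(228 + z))/(310 + z))
√((-2174747/(-1375147) + J(-728)/1493427) - 3424049) = √((-2174747/(-1375147) + ((534 + (-728)² + 228*(-728))/(70680 + (-728)² + 538*(-728)))/1493427) - 3424049) = √((-2174747*(-1/1375147) + ((534 + 529984 - 165984)/(70680 + 529984 - 391664))*(1/1493427)) - 3424049) = √((2174747/1375147 + (364534/209000)*(1/1493427)) - 3424049) = √((2174747/1375147 + ((1/209000)*364534)*(1/1493427)) - 3424049) = √((2174747/1375147 + (9593/5500)*(1/1493427)) - 3424049) = √((2174747/1375147 + 9593/8213848500) - 3424049) = √(17863055575614671/11295249123229500 - 3424049) = √(-38675468602089270630829/11295249123229500) = I*√4368490528182388901047604066227422555/1129524912322950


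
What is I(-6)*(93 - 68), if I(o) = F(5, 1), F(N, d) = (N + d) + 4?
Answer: 250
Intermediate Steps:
F(N, d) = 4 + N + d
I(o) = 10 (I(o) = 4 + 5 + 1 = 10)
I(-6)*(93 - 68) = 10*(93 - 68) = 10*25 = 250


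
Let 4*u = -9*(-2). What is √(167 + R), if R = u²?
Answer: √749/2 ≈ 13.684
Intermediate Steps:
u = 9/2 (u = (-9*(-2))/4 = (¼)*18 = 9/2 ≈ 4.5000)
R = 81/4 (R = (9/2)² = 81/4 ≈ 20.250)
√(167 + R) = √(167 + 81/4) = √(749/4) = √749/2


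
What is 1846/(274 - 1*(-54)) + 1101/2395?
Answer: 2391149/392780 ≈ 6.0878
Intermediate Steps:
1846/(274 - 1*(-54)) + 1101/2395 = 1846/(274 + 54) + 1101*(1/2395) = 1846/328 + 1101/2395 = 1846*(1/328) + 1101/2395 = 923/164 + 1101/2395 = 2391149/392780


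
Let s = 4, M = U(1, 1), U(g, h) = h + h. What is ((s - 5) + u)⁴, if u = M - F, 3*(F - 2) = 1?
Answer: 256/81 ≈ 3.1605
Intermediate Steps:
U(g, h) = 2*h
F = 7/3 (F = 2 + (⅓)*1 = 2 + ⅓ = 7/3 ≈ 2.3333)
M = 2 (M = 2*1 = 2)
u = -⅓ (u = 2 - 1*7/3 = 2 - 7/3 = -⅓ ≈ -0.33333)
((s - 5) + u)⁴ = ((4 - 5) - ⅓)⁴ = (-1 - ⅓)⁴ = (-4/3)⁴ = 256/81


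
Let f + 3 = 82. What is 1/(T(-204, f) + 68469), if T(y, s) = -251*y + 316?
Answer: 1/119989 ≈ 8.3341e-6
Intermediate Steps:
f = 79 (f = -3 + 82 = 79)
T(y, s) = 316 - 251*y
1/(T(-204, f) + 68469) = 1/((316 - 251*(-204)) + 68469) = 1/((316 + 51204) + 68469) = 1/(51520 + 68469) = 1/119989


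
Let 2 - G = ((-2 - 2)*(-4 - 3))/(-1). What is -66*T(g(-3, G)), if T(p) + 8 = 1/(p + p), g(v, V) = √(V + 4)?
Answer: 528 - 33*√34/34 ≈ 522.34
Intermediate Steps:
G = 30 (G = 2 - (-2 - 2)*(-4 - 3)/(-1) = 2 - (-4*(-7))*(-1) = 2 - 28*(-1) = 2 - 1*(-28) = 2 + 28 = 30)
g(v, V) = √(4 + V)
T(p) = -8 + 1/(2*p) (T(p) = -8 + 1/(p + p) = -8 + 1/(2*p))
-66*T(g(-3, G)) = -66*(-8 + 1/(2*(√(4 + 30)))) = -66*(-8 + 1/(2*(√34))) = -66*(-8 + (√34/34)/2) = -66*(-8 + √34/68) = 528 - 33*√34/34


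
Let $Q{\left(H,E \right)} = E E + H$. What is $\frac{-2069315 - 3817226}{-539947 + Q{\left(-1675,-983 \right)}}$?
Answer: $- \frac{5886541}{424667} \approx -13.862$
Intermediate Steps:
$Q{\left(H,E \right)} = H + E^{2}$ ($Q{\left(H,E \right)} = E^{2} + H = H + E^{2}$)
$\frac{-2069315 - 3817226}{-539947 + Q{\left(-1675,-983 \right)}} = \frac{-2069315 - 3817226}{-539947 - \left(1675 - \left(-983\right)^{2}\right)} = - \frac{5886541}{-539947 + \left(-1675 + 966289\right)} = - \frac{5886541}{-539947 + 964614} = - \frac{5886541}{424667}$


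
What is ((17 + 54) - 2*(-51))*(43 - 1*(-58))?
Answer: 17473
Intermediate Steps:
((17 + 54) - 2*(-51))*(43 - 1*(-58)) = (71 + 102)*(43 + 58) = 173*101 = 17473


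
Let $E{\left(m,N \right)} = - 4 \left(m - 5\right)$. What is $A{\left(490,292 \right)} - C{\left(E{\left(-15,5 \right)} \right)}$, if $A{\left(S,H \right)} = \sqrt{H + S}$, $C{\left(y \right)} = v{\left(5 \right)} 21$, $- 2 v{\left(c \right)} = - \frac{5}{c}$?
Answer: $- \frac{21}{2} + \sqrt{782} \approx 17.464$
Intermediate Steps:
$v{\left(c \right)} = \frac{5}{2 c}$ ($v{\left(c \right)} = - \frac{\left(-5\right) \frac{1}{c}}{2} = \frac{5}{2 c}$)
$E{\left(m,N \right)} = 20 - 4 m$ ($E{\left(m,N \right)} = - 4 \left(-5 + m\right) = 20 - 4 m$)
$C{\left(y \right)} = \frac{21}{2}$ ($C{\left(y \right)} = \frac{5}{2 \cdot 5} \cdot 21 = \frac{5}{2} \cdot \frac{1}{5} \cdot 21 = \frac{1}{2} \cdot 21 = \frac{21}{2}$)
$A{\left(490,292 \right)} - C{\left(E{\left(-15,5 \right)} \right)} = \sqrt{292 + 490} - \frac{21}{2} = \sqrt{782} - \frac{21}{2} = - \frac{21}{2} + \sqrt{782}$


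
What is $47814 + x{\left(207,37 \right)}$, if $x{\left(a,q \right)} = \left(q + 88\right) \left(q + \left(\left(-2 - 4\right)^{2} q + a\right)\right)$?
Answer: $244814$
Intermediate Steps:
$x{\left(a,q \right)} = \left(88 + q\right) \left(a + 37 q\right)$ ($x{\left(a,q \right)} = \left(88 + q\right) \left(q + \left(\left(-6\right)^{2} q + a\right)\right) = \left(88 + q\right) \left(q + \left(36 q + a\right)\right) = \left(88 + q\right) \left(q + \left(a + 36 q\right)\right) = \left(88 + q\right) \left(a + 37 q\right)$)
$47814 + x{\left(207,37 \right)} = 47814 + \left(37 \cdot 37^{2} + 88 \cdot 207 + 3256 \cdot 37 + 207 \cdot 37\right) = 47814 + \left(37 \cdot 1369 + 18216 + 120472 + 7659\right) = 47814 + \left(50653 + 18216 + 120472 + 7659\right) = 47814 + 197000 = 244814$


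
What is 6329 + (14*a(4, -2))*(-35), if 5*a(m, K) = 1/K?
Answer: 6378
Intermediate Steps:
a(m, K) = 1/(5*K)
6329 + (14*a(4, -2))*(-35) = 6329 + (14*((⅕)/(-2)))*(-35) = 6329 + (14*((⅕)*(-½)))*(-35) = 6329 + (14*(-⅒))*(-35) = 6329 - 7/5*(-35) = 6329 + 49 = 6378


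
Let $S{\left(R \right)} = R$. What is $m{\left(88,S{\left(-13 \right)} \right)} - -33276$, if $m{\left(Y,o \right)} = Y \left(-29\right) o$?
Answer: $66452$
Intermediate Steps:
$m{\left(Y,o \right)} = - 29 Y o$
$m{\left(88,S{\left(-13 \right)} \right)} - -33276 = \left(-29\right) 88 \left(-13\right) - -33276 = 33176 + 33276 = 66452$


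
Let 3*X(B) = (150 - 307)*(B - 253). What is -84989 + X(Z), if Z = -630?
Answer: -116336/3 ≈ -38779.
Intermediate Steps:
X(B) = 39721/3 - 157*B/3 (X(B) = ((150 - 307)*(B - 253))/3 = (-157*(-253 + B))/3 = (39721 - 157*B)/3 = 39721/3 - 157*B/3)
-84989 + X(Z) = -84989 + (39721/3 - 157/3*(-630)) = -84989 + (39721/3 + 32970) = -84989 + 138631/3 = -116336/3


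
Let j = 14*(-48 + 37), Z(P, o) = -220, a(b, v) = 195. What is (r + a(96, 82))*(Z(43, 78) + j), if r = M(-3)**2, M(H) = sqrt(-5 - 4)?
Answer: -69564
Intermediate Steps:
j = -154 (j = 14*(-11) = -154)
M(H) = 3*I (M(H) = sqrt(-9) = 3*I)
r = -9 (r = (3*I)**2 = -9)
(r + a(96, 82))*(Z(43, 78) + j) = (-9 + 195)*(-220 - 154) = 186*(-374) = -69564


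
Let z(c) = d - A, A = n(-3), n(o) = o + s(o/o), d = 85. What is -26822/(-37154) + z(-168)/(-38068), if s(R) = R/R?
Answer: 508913749/707189236 ≈ 0.71963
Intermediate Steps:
s(R) = 1
n(o) = 1 + o (n(o) = o + 1 = 1 + o)
A = -2 (A = 1 - 3 = -2)
z(c) = 87 (z(c) = 85 - 1*(-2) = 85 + 2 = 87)
-26822/(-37154) + z(-168)/(-38068) = -26822/(-37154) + 87/(-38068) = -26822*(-1/37154) + 87*(-1/38068) = 13411/18577 - 87/38068 = 508913749/707189236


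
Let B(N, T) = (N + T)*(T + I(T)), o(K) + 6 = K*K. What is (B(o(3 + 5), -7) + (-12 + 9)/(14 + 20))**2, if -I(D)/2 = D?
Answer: 147258225/1156 ≈ 1.2739e+5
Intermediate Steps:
I(D) = -2*D
o(K) = -6 + K**2 (o(K) = -6 + K*K = -6 + K**2)
B(N, T) = -T*(N + T) (B(N, T) = (N + T)*(T - 2*T) = (N + T)*(-T) = -T*(N + T))
(B(o(3 + 5), -7) + (-12 + 9)/(14 + 20))**2 = (-7*(-(-6 + (3 + 5)**2) - 1*(-7)) + (-12 + 9)/(14 + 20))**2 = (-7*(-(-6 + 8**2) + 7) - 3/34)**2 = (-7*(-(-6 + 64) + 7) - 3*1/34)**2 = (-7*(-1*58 + 7) - 3/34)**2 = (-7*(-58 + 7) - 3/34)**2 = (-7*(-51) - 3/34)**2 = (357 - 3/34)**2 = (12135/34)**2 = 147258225/1156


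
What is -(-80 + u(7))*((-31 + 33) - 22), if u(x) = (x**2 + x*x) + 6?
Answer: 480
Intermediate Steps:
u(x) = 6 + 2*x**2 (u(x) = (x**2 + x**2) + 6 = 2*x**2 + 6 = 6 + 2*x**2)
-(-80 + u(7))*((-31 + 33) - 22) = -(-80 + (6 + 2*7**2))*((-31 + 33) - 22) = -(-80 + (6 + 2*49))*(2 - 22) = -(-80 + (6 + 98))*(-20) = -(-80 + 104)*(-20) = -24*(-20) = -1*(-480) = 480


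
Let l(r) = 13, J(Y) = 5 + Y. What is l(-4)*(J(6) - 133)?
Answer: -1586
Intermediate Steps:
l(-4)*(J(6) - 133) = 13*((5 + 6) - 133) = 13*(11 - 133) = 13*(-122) = -1586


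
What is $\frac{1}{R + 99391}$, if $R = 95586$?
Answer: $\frac{1}{194977} \approx 5.1288 \cdot 10^{-6}$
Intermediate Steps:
$\frac{1}{R + 99391} = \frac{1}{95586 + 99391} = \frac{1}{194977}$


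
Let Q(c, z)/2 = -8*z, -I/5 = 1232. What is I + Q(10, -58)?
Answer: -5232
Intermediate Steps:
I = -6160 (I = -5*1232 = -6160)
Q(c, z) = -16*z (Q(c, z) = 2*(-8*z) = -16*z)
I + Q(10, -58) = -6160 - 16*(-58) = -6160 + 928 = -5232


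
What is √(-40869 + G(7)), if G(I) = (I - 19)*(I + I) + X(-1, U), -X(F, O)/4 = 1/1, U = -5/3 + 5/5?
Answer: I*√41041 ≈ 202.59*I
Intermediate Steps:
U = -⅔ (U = -5*⅓ + 5*(⅕) = -5/3 + 1 = -⅔ ≈ -0.66667)
X(F, O) = -4 (X(F, O) = -4/1 = -4*1 = -4)
G(I) = -4 + 2*I*(-19 + I) (G(I) = (I - 19)*(I + I) - 4 = (-19 + I)*(2*I) - 4 = 2*I*(-19 + I) - 4 = -4 + 2*I*(-19 + I))
√(-40869 + G(7)) = √(-40869 + (-4 - 38*7 + 2*7²)) = √(-40869 + (-4 - 266 + 2*49)) = √(-40869 + (-4 - 266 + 98)) = √(-40869 - 172) = √(-41041) = I*√41041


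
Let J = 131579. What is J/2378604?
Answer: 131579/2378604 ≈ 0.055318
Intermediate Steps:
J/2378604 = 131579/2378604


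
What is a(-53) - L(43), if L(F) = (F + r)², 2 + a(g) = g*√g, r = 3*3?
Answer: -2706 - 53*I*√53 ≈ -2706.0 - 385.85*I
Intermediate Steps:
r = 9
a(g) = -2 + g^(3/2) (a(g) = -2 + g*√g = -2 + g^(3/2))
L(F) = (9 + F)² (L(F) = (F + 9)² = (9 + F)²)
a(-53) - L(43) = (-2 + (-53)^(3/2)) - (9 + 43)² = (-2 - 53*I*√53) - 1*52² = (-2 - 53*I*√53) - 1*2704 = (-2 - 53*I*√53) - 2704 = -2706 - 53*I*√53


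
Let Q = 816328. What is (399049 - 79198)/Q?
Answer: 319851/816328 ≈ 0.39182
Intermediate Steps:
(399049 - 79198)/Q = (399049 - 79198)/816328 = 319851*(1/816328) = 319851/816328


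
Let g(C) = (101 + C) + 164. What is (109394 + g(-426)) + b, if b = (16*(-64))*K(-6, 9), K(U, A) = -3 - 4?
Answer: 116401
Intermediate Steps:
K(U, A) = -7
g(C) = 265 + C
b = 7168 (b = (16*(-64))*(-7) = -1024*(-7) = 7168)
(109394 + g(-426)) + b = (109394 + (265 - 426)) + 7168 = (109394 - 161) + 7168 = 109233 + 7168 = 116401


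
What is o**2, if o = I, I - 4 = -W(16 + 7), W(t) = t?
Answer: 361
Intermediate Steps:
I = -19 (I = 4 - (16 + 7) = 4 - 1*23 = 4 - 23 = -19)
o = -19
o**2 = (-19)**2 = 361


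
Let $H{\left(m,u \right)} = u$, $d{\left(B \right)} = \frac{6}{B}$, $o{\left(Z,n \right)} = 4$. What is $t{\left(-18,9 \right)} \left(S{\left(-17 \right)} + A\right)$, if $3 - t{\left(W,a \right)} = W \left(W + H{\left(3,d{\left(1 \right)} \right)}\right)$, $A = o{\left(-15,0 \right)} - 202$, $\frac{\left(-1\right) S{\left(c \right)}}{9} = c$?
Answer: $9585$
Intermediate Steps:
$S{\left(c \right)} = - 9 c$
$A = -198$ ($A = 4 - 202 = -198$)
$t{\left(W,a \right)} = 3 - W \left(6 + W\right)$ ($t{\left(W,a \right)} = 3 - W \left(W + \frac{6}{1}\right) = 3 - W \left(W + 6 \cdot 1\right) = 3 - W \left(W + 6\right) = 3 - W \left(6 + W\right)$)
$t{\left(-18,9 \right)} \left(S{\left(-17 \right)} + A\right) = \left(3 - \left(-18\right)^{2} - -108\right) \left(\left(-9\right) \left(-17\right) - 198\right) = \left(3 - 324 + 108\right) \left(153 - 198\right) = \left(3 - 324 + 108\right) \left(-45\right) = \left(-213\right) \left(-45\right) = 9585$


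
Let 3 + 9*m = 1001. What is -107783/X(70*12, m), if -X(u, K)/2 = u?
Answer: 107783/1680 ≈ 64.156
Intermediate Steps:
m = 998/9 (m = -⅓ + (⅑)*1001 = -⅓ + 1001/9 = 998/9 ≈ 110.89)
X(u, K) = -2*u
-107783/X(70*12, m) = -107783/((-140*12)) = -107783/((-2*840)) = -107783/(-1680) = -107783*(-1/1680) = 107783/1680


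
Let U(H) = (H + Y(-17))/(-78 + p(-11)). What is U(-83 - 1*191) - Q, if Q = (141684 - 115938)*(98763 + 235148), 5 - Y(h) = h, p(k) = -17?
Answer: -816702897318/95 ≈ -8.5969e+9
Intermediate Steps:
Y(h) = 5 - h
U(H) = -22/95 - H/95 (U(H) = (H + (5 - 1*(-17)))/(-78 - 17) = (H + (5 + 17))/(-95) = (H + 22)*(-1/95) = (22 + H)*(-1/95) = -22/95 - H/95)
Q = 8596872606 (Q = 25746*333911 = 8596872606)
U(-83 - 1*191) - Q = (-22/95 - (-83 - 1*191)/95) - 1*8596872606 = (-22/95 - (-83 - 191)/95) - 8596872606 = (-22/95 - 1/95*(-274)) - 8596872606 = (-22/95 + 274/95) - 8596872606 = 252/95 - 8596872606 = -816702897318/95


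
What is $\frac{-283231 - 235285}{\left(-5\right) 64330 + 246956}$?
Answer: $\frac{259258}{37347} \approx 6.9419$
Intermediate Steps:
$\frac{-283231 - 235285}{\left(-5\right) 64330 + 246956} = - \frac{518516}{-321650 + 246956} = - \frac{518516}{-74694} = \left(-518516\right) \left(- \frac{1}{74694}\right) = \frac{259258}{37347}$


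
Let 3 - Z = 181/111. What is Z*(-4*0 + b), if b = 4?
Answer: 608/111 ≈ 5.4775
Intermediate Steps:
Z = 152/111 (Z = 3 - 181/111 = 152/111 ≈ 1.3694)
Z*(-4*0 + b) = 152*(-4*0 + 4)/111 = 152*(0 + 4)/111 = (152/111)*4 = 608/111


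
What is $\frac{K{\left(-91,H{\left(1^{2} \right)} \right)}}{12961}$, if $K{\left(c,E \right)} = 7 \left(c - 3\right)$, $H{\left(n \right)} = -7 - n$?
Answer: $- \frac{658}{12961} \approx -0.050768$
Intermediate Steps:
$K{\left(c,E \right)} = -21 + 7 c$ ($K{\left(c,E \right)} = 7 \left(-3 + c\right) = -21 + 7 c$)
$\frac{K{\left(-91,H{\left(1^{2} \right)} \right)}}{12961} = \frac{-21 + 7 \left(-91\right)}{12961} = \left(-21 - 637\right) \frac{1}{12961} = \left(-658\right) \frac{1}{12961} = - \frac{658}{12961}$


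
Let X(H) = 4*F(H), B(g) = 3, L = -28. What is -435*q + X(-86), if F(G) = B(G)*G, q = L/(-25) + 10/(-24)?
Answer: -26759/20 ≈ -1337.9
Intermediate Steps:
q = 211/300 (q = -28/(-25) + 10/(-24) = -28*(-1/25) + 10*(-1/24) = 28/25 - 5/12 = 211/300 ≈ 0.70333)
F(G) = 3*G
X(H) = 12*H (X(H) = 4*(3*H) = 12*H)
-435*q + X(-86) = -435*211/300 + 12*(-86) = -6119/20 - 1032 = -26759/20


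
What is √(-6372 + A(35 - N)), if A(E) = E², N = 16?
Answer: I*√6011 ≈ 77.531*I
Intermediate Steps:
√(-6372 + A(35 - N)) = √(-6372 + (35 - 1*16)²) = √(-6372 + (35 - 16)²) = √(-6372 + 19²) = √(-6372 + 361) = √(-6011) = I*√6011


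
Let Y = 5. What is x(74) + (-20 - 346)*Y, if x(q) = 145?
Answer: -1685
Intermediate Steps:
x(74) + (-20 - 346)*Y = 145 + (-20 - 346)*5 = 145 - 366*5 = 145 - 1830 = -1685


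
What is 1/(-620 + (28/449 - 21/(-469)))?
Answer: -30083/18648237 ≈ -0.0016132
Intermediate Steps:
1/(-620 + (28/449 - 21/(-469))) = 1/(-620 + (28*(1/449) - 21*(-1/469))) = 1/(-620 + (28/449 + 3/67)) = 1/(-620 + 3223/30083) = 1/(-18648237/30083) = -30083/18648237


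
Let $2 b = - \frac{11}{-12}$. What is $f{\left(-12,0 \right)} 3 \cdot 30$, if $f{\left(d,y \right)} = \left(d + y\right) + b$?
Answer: $- \frac{4155}{4} \approx -1038.8$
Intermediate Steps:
$b = \frac{11}{24}$ ($b = \frac{\left(-11\right) \frac{1}{-12}}{2} = \frac{\left(-11\right) \left(- \frac{1}{12}\right)}{2} = \frac{1}{2} \cdot \frac{11}{12} = \frac{11}{24} \approx 0.45833$)
$f{\left(d,y \right)} = \frac{11}{24} + d + y$ ($f{\left(d,y \right)} = \left(d + y\right) + \frac{11}{24} = \frac{11}{24} + d + y$)
$f{\left(-12,0 \right)} 3 \cdot 30 = \left(\frac{11}{24} - 12 + 0\right) 3 \cdot 30 = \left(- \frac{277}{24}\right) 90 = - \frac{4155}{4}$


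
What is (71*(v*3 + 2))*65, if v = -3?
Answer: -32305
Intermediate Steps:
(71*(v*3 + 2))*65 = (71*(-3*3 + 2))*65 = (71*(-9 + 2))*65 = (71*(-7))*65 = -497*65 = -32305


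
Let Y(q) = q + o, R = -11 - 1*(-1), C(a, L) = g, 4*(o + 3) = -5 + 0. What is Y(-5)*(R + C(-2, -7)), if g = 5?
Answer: 185/4 ≈ 46.250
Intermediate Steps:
o = -17/4 (o = -3 + (-5 + 0)/4 = -3 + (¼)*(-5) = -3 - 5/4 = -17/4 ≈ -4.2500)
C(a, L) = 5
R = -10 (R = -11 + 1 = -10)
Y(q) = -17/4 + q (Y(q) = q - 17/4 = -17/4 + q)
Y(-5)*(R + C(-2, -7)) = (-17/4 - 5)*(-10 + 5) = -37/4*(-5) = 185/4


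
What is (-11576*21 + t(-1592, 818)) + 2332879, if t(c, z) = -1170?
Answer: 2088613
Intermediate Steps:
(-11576*21 + t(-1592, 818)) + 2332879 = (-11576*21 - 1170) + 2332879 = (-243096 - 1170) + 2332879 = -244266 + 2332879 = 2088613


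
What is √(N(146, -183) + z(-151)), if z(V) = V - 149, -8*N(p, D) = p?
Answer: I*√1273/2 ≈ 17.84*I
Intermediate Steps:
N(p, D) = -p/8
z(V) = -149 + V
√(N(146, -183) + z(-151)) = √(-⅛*146 + (-149 - 151)) = √(-73/4 - 300) = √(-1273/4) = I*√1273/2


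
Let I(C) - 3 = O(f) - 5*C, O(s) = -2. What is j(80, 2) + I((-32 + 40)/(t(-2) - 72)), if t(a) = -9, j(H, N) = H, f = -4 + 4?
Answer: 6601/81 ≈ 81.494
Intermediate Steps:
f = 0
I(C) = 1 - 5*C (I(C) = 3 + (-2 - 5*C) = 1 - 5*C)
j(80, 2) + I((-32 + 40)/(t(-2) - 72)) = 80 + (1 - 5*(-32 + 40)/(-9 - 72)) = 80 + (1 - 40/(-81)) = 80 + (1 - 40*(-1)/81) = 80 + (1 - 5*(-8/81)) = 80 + (1 + 40/81) = 80 + 121/81 = 6601/81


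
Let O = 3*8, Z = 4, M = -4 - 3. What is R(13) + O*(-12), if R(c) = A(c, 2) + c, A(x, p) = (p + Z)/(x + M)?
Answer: -274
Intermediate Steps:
M = -7
O = 24
A(x, p) = (4 + p)/(-7 + x) (A(x, p) = (p + 4)/(x - 7) = (4 + p)/(-7 + x))
R(c) = c + 6/(-7 + c) (R(c) = (4 + 2)/(-7 + c) + c = 6/(-7 + c) + c = c + 6/(-7 + c))
R(13) + O*(-12) = (6 + 13*(-7 + 13))/(-7 + 13) + 24*(-12) = (6 + 13*6)/6 - 288 = (6 + 78)/6 - 288 = (⅙)*84 - 288 = 14 - 288 = -274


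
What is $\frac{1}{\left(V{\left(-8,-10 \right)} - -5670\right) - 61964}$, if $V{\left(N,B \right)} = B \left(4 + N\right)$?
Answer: $- \frac{1}{56254} \approx -1.7777 \cdot 10^{-5}$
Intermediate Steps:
$\frac{1}{\left(V{\left(-8,-10 \right)} - -5670\right) - 61964} = \frac{1}{\left(- 10 \left(4 - 8\right) - -5670\right) - 61964} = \frac{1}{\left(\left(-10\right) \left(-4\right) + 5670\right) - 61964} = \frac{1}{\left(40 + 5670\right) - 61964} = \frac{1}{5710 - 61964} = \frac{1}{-56254} = - \frac{1}{56254}$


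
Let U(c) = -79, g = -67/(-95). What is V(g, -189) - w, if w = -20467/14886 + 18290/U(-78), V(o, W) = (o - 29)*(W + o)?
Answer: 59017037189161/10613345850 ≈ 5560.6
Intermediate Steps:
g = 67/95 (g = -67*(-1/95) = 67/95 ≈ 0.70526)
V(o, W) = (-29 + o)*(W + o)
w = -273881833/1175994 (w = -20467/14886 + 18290/(-79) = -20467*1/14886 + 18290*(-1/79) = -20467/14886 - 18290/79 = -273881833/1175994 ≈ -232.89)
V(g, -189) - w = ((67/95)**2 - 29*(-189) - 29*67/95 - 189*67/95) - 1*(-273881833/1175994) = (4489/9025 + 5481 - 1943/95 - 12663/95) + 273881833/1175994 = 48082944/9025 + 273881833/1175994 = 59017037189161/10613345850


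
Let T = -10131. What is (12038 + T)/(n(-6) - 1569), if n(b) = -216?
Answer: -1907/1785 ≈ -1.0683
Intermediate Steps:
(12038 + T)/(n(-6) - 1569) = (12038 - 10131)/(-216 - 1569) = 1907/(-1785) = 1907*(-1/1785) = -1907/1785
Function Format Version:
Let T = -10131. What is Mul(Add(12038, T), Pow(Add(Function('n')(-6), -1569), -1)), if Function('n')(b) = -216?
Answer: Rational(-1907, 1785) ≈ -1.0683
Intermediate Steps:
Mul(Add(12038, T), Pow(Add(Function('n')(-6), -1569), -1)) = Mul(Add(12038, -10131), Pow(Add(-216, -1569), -1)) = Mul(1907, Pow(-1785, -1)) = Mul(1907, Rational(-1, 1785)) = Rational(-1907, 1785)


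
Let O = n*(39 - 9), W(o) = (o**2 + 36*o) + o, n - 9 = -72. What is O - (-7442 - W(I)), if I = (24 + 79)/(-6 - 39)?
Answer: 11081914/2025 ≈ 5472.5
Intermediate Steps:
I = -103/45 (I = 103/(-45) = 103*(-1/45) = -103/45 ≈ -2.2889)
n = -63 (n = 9 - 72 = -63)
W(o) = o**2 + 37*o
O = -1890 (O = -63*(39 - 9) = -63*30 = -1890)
O - (-7442 - W(I)) = -1890 - (-7442 - (-103)*(37 - 103/45)/45) = -1890 - (-7442 - (-103)*1562/(45*45)) = -1890 - (-7442 - 1*(-160886/2025)) = -1890 - (-7442 + 160886/2025) = -1890 - 1*(-14909164/2025) = -1890 + 14909164/2025 = 11081914/2025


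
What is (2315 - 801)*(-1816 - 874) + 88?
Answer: -4072572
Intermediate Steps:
(2315 - 801)*(-1816 - 874) + 88 = 1514*(-2690) + 88 = -4072660 + 88 = -4072572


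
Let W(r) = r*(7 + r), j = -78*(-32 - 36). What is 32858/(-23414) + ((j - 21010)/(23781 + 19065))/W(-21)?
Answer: -103567724369/73734923934 ≈ -1.4046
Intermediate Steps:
j = 5304 (j = -78*(-68) = 5304)
32858/(-23414) + ((j - 21010)/(23781 + 19065))/W(-21) = 32858/(-23414) + ((5304 - 21010)/(23781 + 19065))/((-21*(7 - 21))) = 32858*(-1/23414) + (-15706/42846)/((-21*(-14))) = -16429/11707 - 15706*1/42846/294 = -16429/11707 - 7853/21423*1/294 = -16429/11707 - 7853/6298362 = -103567724369/73734923934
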